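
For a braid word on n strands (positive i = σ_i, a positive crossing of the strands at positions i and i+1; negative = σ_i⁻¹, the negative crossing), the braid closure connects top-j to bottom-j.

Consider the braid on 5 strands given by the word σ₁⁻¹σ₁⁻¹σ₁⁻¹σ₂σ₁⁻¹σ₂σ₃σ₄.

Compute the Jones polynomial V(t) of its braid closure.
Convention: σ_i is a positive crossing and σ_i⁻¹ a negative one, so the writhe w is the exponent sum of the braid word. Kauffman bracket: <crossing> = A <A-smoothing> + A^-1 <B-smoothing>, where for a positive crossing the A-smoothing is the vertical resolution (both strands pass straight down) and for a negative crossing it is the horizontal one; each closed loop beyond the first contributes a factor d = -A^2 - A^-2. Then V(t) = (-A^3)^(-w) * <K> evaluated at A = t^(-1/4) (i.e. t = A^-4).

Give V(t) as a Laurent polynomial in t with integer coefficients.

t - 1 + 2*t^-1 - 2*t^-2 + 2*t^-3 - 2*t^-4 + t^-5

Derivation:
The presented braid s1^-1 s1^-1 s1^-1 s2 s1^-1 s2 s3 s4 on 5 strands reduces by inverse Markov moves (closure unchanged at each step):
  Destabilize: the word has the form β·s4 where s4 occurs only as the final letter (β ∈ B_4); drop it and the last strand → 4 strands.
  Destabilize: the word has the form β·s3 where s3 occurs only as the final letter (β ∈ B_3); drop it and the last strand → 3 strands.
Reduced to β = s1^-1 s1^-1 s1^-1 s2 s1^-1 s2 on 3 strands, 6 crossings.
Compute on β:
Braid: s1^-1 s1^-1 s1^-1 s2 s1^-1 s2 on 3 strands, 6 crossings.
Writhe w = (#positive) - (#negative) = 2 - 4 = -2.
Computing the Kauffman bracket via state sum. There are 2^6 = 64 states.
Each crossing splits two ways (0=vertical, 1=horizontal). The state's weight is A^(#A-smoothings - #B-smoothings) * d^(loops - 1).
Tabulate the states by total A-exponent and number of loops L (A-exp: L × count):
  A^6: L=5 ×1
  A^4: L=4 ×6
  A^2: L=3 ×15
  A^0: L=2 ×19, L=4 ×1
  A^-2: L=1 ×11, L=3 ×4
  A^-4: L=2 ×6
  A^-6: L=3 ×1
Each group contributes A^e * Σ count * d^(L-1):
Powers of d = -A^2 - A^-2: d^2 = A^4 + 2 + A^-4; d^3 = -A^6 - 3*A^2 - 3*A^-2 - A^-6; d^4 = A^8 + 4*A^4 + 6 + 4*A^-4 + A^-8.
  A^6 * (d^4) = A^14 + 4*A^10 + 6*A^6 + 4*A^2 + A^-2
  A^4 * (6*d^3) = -6*A^10 - 18*A^6 - 18*A^2 - 6*A^-2
  A^2 * (15*d^2) = 15*A^6 + 30*A^2 + 15*A^-2
  A^0 * (19*d + d^3) = -A^6 - 22*A^2 - 22*A^-2 - A^-6
  A^-2 * (11 + 4*d^2) = 4*A^2 + 19*A^-2 + 4*A^-6
  A^-4 * (6*d) = -6*A^-2 - 6*A^-6
  A^-6 * (d^2) = A^-2 + 2*A^-6 + A^-10
Summing the groups: <K> = A^14 - 2*A^10 + 2*A^6 - 2*A^2 + 2*A^-2 - A^-6 + A^-10
Normalise by the writhe: (-A^3)^(-w) = (-A^3)^(2) = A^6, so f(A) = A^6 * <K> = A^20 - 2*A^16 + 2*A^12 - 2*A^8 + 2*A^4 - 1 + A^-4.
Substitute A = t^(-1/4), i.e. A^e → t^(-e/4): V(t) = t - 1 + 2*t^-1 - 2*t^-2 + 2*t^-3 - 2*t^-4 + t^-5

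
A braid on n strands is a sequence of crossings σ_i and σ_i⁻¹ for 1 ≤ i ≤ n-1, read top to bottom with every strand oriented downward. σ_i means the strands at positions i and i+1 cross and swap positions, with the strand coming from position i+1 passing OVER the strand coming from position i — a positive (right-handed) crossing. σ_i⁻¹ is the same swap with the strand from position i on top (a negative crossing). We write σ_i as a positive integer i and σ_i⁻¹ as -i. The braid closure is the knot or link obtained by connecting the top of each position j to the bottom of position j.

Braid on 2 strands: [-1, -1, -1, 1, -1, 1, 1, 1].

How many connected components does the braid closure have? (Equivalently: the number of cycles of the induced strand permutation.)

2

Derivation:
Track the strand permutation on 2 strands, starting from identity.
  step 1: s1^-1 swaps positions 1,2 -> [2 1]
  step 2: s1^-1 swaps positions 1,2 -> [1 2]
  step 3: s1^-1 swaps positions 1,2 -> [2 1]
  step 4: s1 swaps positions 1,2 -> [1 2]
  step 5: s1^-1 swaps positions 1,2 -> [2 1]
  step 6: s1 swaps positions 1,2 -> [1 2]
  step 7: s1 swaps positions 1,2 -> [2 1]
  step 8: s1 swaps positions 1,2 -> [1 2]
Final permutation (position -> original strand): [1 2]
Closure components = cycle count of this permutation = 2.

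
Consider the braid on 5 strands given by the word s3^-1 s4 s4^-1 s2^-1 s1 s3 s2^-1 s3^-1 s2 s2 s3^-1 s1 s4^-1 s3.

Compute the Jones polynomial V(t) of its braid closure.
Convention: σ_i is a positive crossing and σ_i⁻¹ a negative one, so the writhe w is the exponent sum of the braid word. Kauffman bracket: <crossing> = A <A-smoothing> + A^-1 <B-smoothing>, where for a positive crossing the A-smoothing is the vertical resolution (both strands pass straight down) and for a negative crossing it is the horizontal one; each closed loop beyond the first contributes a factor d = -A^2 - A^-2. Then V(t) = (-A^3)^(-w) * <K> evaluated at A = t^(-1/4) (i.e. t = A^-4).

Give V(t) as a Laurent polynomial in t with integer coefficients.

The presented braid s3^-1 s4 s4^-1 s2^-1 s1 s3 s2^-1 s3^-1 s2 s2 s3^-1 s1 s4^-1 s3 on 5 strands reduces by inverse Markov moves (closure unchanged at each step):
  Deconjugate: the word is γ·β·γ⁻¹ with γ = s3^-1 s4 (prefix) and γ⁻¹ = s4^-1 s3 (suffix); strip both.
Reduced to β = s4^-1 s2^-1 s1 s3 s2^-1 s3^-1 s2 s2 s3^-1 s1 on 5 strands, 10 crossings.
Compute on β:
Braid: s4^-1 s2^-1 s1 s3 s2^-1 s3^-1 s2 s2 s3^-1 s1 on 5 strands, 10 crossings.
Writhe w = (#positive) - (#negative) = 5 - 5 = 0.
Computing the Kauffman bracket via state sum. There are 2^10 = 1024 states.
For each crossing: s=0 is the vertical smoothing, s=1 horizontal. Crossing k contributes A^(sign_k * (1 - 2*s_k)); loop factor d = -A^2 - A^-2.
Tabulate the states by total A-exponent and number of loops L (A-exp: L × count):
  A^10: L=4 ×1
  A^8: L=3 ×9, L=5 ×1
  A^6: L=2 ×27, L=4 ×18
  A^4: L=1 ×28, L=3 ×78, L=5 ×14
  A^2: L=2 ×116, L=4 ×88, L=6 ×6
  A^0: L=1 ×27, L=3 ×178, L=5 ×46, L=7 ×1
  A^-2: L=2 ×78, L=4 ×123, L=6 ×9
  A^-4: L=1 ×6, L=3 ×78, L=5 ×36
  A^-6: L=2 ×11, L=4 ×31, L=6 ×3
  A^-8: L=3 ×6, L=5 ×4
  A^-10: L=4 ×1
Each group contributes A^e * Σ count * d^(L-1):
Powers of d = -A^2 - A^-2: d^2 = A^4 + 2 + A^-4; d^3 = -A^6 - 3*A^2 - 3*A^-2 - A^-6; d^4 = A^8 + 4*A^4 + 6 + 4*A^-4 + A^-8; d^5 = -A^10 - 5*A^6 - 10*A^2 - 10*A^-2 - 5*A^-6 - A^-10; d^6 = A^12 + 6*A^8 + 15*A^4 + 20 + 15*A^-4 + 6*A^-8 + A^-12.
  A^10 * (d^3) = -A^16 - 3*A^12 - 3*A^8 - A^4
  A^8 * (9*d^2 + d^4) = A^16 + 13*A^12 + 24*A^8 + 13*A^4 + 1
  A^6 * (27*d + 18*d^3) = -18*A^12 - 81*A^8 - 81*A^4 - 18
  A^4 * (28 + 78*d^2 + 14*d^4) = 14*A^12 + 134*A^8 + 268*A^4 + 134 + 14*A^-4
  A^2 * (116*d + 88*d^3 + 6*d^5) = -6*A^12 - 118*A^8 - 440*A^4 - 440 - 118*A^-4 - 6*A^-8
  A^0 * (27 + 178*d^2 + 46*d^4 + d^6) = A^12 + 52*A^8 + 377*A^4 + 679 + 377*A^-4 + 52*A^-8 + A^-12
  A^-2 * (78*d + 123*d^3 + 9*d^5) = -9*A^8 - 168*A^4 - 537 - 537*A^-4 - 168*A^-8 - 9*A^-12
  A^-4 * (6 + 78*d^2 + 36*d^4) = 36*A^4 + 222 + 378*A^-4 + 222*A^-8 + 36*A^-12
  A^-6 * (11*d + 31*d^3 + 3*d^5) = -3*A^4 - 46 - 134*A^-4 - 134*A^-8 - 46*A^-12 - 3*A^-16
  A^-8 * (6*d^2 + 4*d^4) = 4 + 22*A^-4 + 36*A^-8 + 22*A^-12 + 4*A^-16
  A^-10 * (d^3) = -A^-4 - 3*A^-8 - 3*A^-12 - A^-16
Summing the groups: <K> = A^12 - A^8 + A^4 - 1 + A^-4 - A^-8 + A^-12
Normalise by the writhe: (-A^3)^(-w) = (-A^3)^(0) = 1, so f(A) = 1 * <K> = A^12 - A^8 + A^4 - 1 + A^-4 - A^-8 + A^-12.
Substitute A = t^(-1/4), i.e. A^e → t^(-e/4): V(t) = t^3 - t^2 + t - 1 + t^-1 - t^-2 + t^-3

Answer: t^3 - t^2 + t - 1 + t^-1 - t^-2 + t^-3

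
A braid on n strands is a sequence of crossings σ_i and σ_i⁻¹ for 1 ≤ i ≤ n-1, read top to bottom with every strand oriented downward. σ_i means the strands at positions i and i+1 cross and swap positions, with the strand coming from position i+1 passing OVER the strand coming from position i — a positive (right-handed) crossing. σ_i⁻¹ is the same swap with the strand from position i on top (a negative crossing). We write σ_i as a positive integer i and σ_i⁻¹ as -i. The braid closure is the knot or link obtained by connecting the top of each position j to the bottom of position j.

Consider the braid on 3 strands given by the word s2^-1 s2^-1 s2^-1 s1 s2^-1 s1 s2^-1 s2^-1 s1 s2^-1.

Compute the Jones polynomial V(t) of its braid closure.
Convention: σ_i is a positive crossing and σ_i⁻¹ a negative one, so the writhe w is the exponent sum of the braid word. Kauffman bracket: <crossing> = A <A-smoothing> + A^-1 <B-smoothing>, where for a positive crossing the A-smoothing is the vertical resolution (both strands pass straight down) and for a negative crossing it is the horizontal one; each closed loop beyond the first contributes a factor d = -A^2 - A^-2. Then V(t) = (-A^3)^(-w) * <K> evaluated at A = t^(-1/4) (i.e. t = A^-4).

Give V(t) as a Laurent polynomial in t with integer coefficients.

Braid: s2^-1 s2^-1 s2^-1 s1 s2^-1 s1 s2^-1 s2^-1 s1 s2^-1 on 3 strands, 10 crossings.
Writhe w = (#positive) - (#negative) = 3 - 7 = -4.
Computing the Kauffman bracket via state sum. There are 2^10 = 1024 states.
Smooth each crossing (0=||, 1=⌣⌢); contribution A^(Σ sign_k(1-2s_k)) * d^(L-1).
Tabulate the states by total A-exponent and number of loops L (A-exp: L × count):
  A^10: L=8 ×1
  A^8: L=7 ×10
  A^6: L=6 ×45
  A^4: L=5 ×119, L=7 ×1
  A^2: L=4 ×202, L=6 ×8
  A^0: L=3 ×224, L=5 ×28
  A^-2: L=2 ×156, L=4 ×53, L=6 ×1
  A^-4: L=1 ×57, L=3 ×59, L=5 ×4
  A^-6: L=2 ×38, L=4 ×7
  A^-8: L=3 ×10
  A^-10: L=4 ×1
Each group contributes A^e * Σ count * d^(L-1):
Powers of d = -A^2 - A^-2: d^2 = A^4 + 2 + A^-4; d^3 = -A^6 - 3*A^2 - 3*A^-2 - A^-6; d^4 = A^8 + 4*A^4 + 6 + 4*A^-4 + A^-8; d^5 = -A^10 - 5*A^6 - 10*A^2 - 10*A^-2 - 5*A^-6 - A^-10; d^6 = A^12 + 6*A^8 + 15*A^4 + 20 + 15*A^-4 + 6*A^-8 + A^-12; d^7 = -A^14 - 7*A^10 - 21*A^6 - 35*A^2 - 35*A^-2 - 21*A^-6 - 7*A^-10 - A^-14.
  A^10 * (d^7) = -A^24 - 7*A^20 - 21*A^16 - 35*A^12 - 35*A^8 - 21*A^4 - 7 - A^-4
  A^8 * (10*d^6) = 10*A^20 + 60*A^16 + 150*A^12 + 200*A^8 + 150*A^4 + 60 + 10*A^-4
  A^6 * (45*d^5) = -45*A^16 - 225*A^12 - 450*A^8 - 450*A^4 - 225 - 45*A^-4
  A^4 * (119*d^4 + d^6) = A^16 + 125*A^12 + 491*A^8 + 734*A^4 + 491 + 125*A^-4 + A^-8
  A^2 * (202*d^3 + 8*d^5) = -8*A^12 - 242*A^8 - 686*A^4 - 686 - 242*A^-4 - 8*A^-8
  A^0 * (224*d^2 + 28*d^4) = 28*A^8 + 336*A^4 + 616 + 336*A^-4 + 28*A^-8
  A^-2 * (156*d + 53*d^3 + d^5) = -A^8 - 58*A^4 - 325 - 325*A^-4 - 58*A^-8 - A^-12
  A^-4 * (57 + 59*d^2 + 4*d^4) = 4*A^4 + 75 + 199*A^-4 + 75*A^-8 + 4*A^-12
  A^-6 * (38*d + 7*d^3) = -7 - 59*A^-4 - 59*A^-8 - 7*A^-12
  A^-8 * (10*d^2) = 10*A^-4 + 20*A^-8 + 10*A^-12
  A^-10 * (d^3) = -A^-4 - 3*A^-8 - 3*A^-12 - A^-16
Summing the groups: <K> = -A^24 + 3*A^20 - 5*A^16 + 7*A^12 - 9*A^8 + 9*A^4 - 8 + 7*A^-4 - 4*A^-8 + 3*A^-12 - A^-16
Normalise by the writhe: (-A^3)^(-w) = (-A^3)^(4) = A^12, so f(A) = A^12 * <K> = -A^36 + 3*A^32 - 5*A^28 + 7*A^24 - 9*A^20 + 9*A^16 - 8*A^12 + 7*A^8 - 4*A^4 + 3 - A^-4.
Substitute A = t^(-1/4), i.e. A^e → t^(-e/4): V(t) = -t + 3 - 4*t^-1 + 7*t^-2 - 8*t^-3 + 9*t^-4 - 9*t^-5 + 7*t^-6 - 5*t^-7 + 3*t^-8 - t^-9

Answer: -t + 3 - 4*t^-1 + 7*t^-2 - 8*t^-3 + 9*t^-4 - 9*t^-5 + 7*t^-6 - 5*t^-7 + 3*t^-8 - t^-9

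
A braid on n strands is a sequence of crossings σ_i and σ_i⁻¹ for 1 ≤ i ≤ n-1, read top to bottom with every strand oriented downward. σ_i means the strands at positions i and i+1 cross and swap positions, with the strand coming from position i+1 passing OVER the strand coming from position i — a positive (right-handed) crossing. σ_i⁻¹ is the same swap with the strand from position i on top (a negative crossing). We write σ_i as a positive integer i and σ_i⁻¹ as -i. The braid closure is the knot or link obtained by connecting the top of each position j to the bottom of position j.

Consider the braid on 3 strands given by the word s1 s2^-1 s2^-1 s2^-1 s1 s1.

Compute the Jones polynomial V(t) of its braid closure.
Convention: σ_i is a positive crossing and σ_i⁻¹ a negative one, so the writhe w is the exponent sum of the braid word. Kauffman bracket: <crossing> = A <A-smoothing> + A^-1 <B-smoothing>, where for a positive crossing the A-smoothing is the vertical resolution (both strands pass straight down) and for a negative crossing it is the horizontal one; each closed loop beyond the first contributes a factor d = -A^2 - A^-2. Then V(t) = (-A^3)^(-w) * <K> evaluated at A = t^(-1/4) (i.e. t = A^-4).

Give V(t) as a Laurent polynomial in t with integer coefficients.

-t^3 + t^2 - t + 3 - t^-1 + t^-2 - t^-3

Derivation:
Braid: s1 s2^-1 s2^-1 s2^-1 s1 s1 on 3 strands, 6 crossings.
Writhe w = (#positive) - (#negative) = 3 - 3 = 0.
State-sum expansion of <K>. There are 2^6 = 64 states.
Smooth each crossing (0=||, 1=⌣⌢); contribution A^(Σ sign_k(1-2s_k)) * d^(L-1).
Tabulate the states by total A-exponent and number of loops L (A-exp: L × count):
  A^6: L=4 ×1
  A^4: L=3 ×6
  A^2: L=2 ×12, L=4 ×3
  A^0: L=1 ×9, L=3 ×10, L=5 ×1
  A^-2: L=2 ×12, L=4 ×3
  A^-4: L=3 ×6
  A^-6: L=4 ×1
Each group contributes A^e * Σ count * d^(L-1):
Powers of d = -A^2 - A^-2: d^2 = A^4 + 2 + A^-4; d^3 = -A^6 - 3*A^2 - 3*A^-2 - A^-6; d^4 = A^8 + 4*A^4 + 6 + 4*A^-4 + A^-8.
  A^6 * (d^3) = -A^12 - 3*A^8 - 3*A^4 - 1
  A^4 * (6*d^2) = 6*A^8 + 12*A^4 + 6
  A^2 * (12*d + 3*d^3) = -3*A^8 - 21*A^4 - 21 - 3*A^-4
  A^0 * (9 + 10*d^2 + d^4) = A^8 + 14*A^4 + 35 + 14*A^-4 + A^-8
  A^-2 * (12*d + 3*d^3) = -3*A^4 - 21 - 21*A^-4 - 3*A^-8
  A^-4 * (6*d^2) = 6 + 12*A^-4 + 6*A^-8
  A^-6 * (d^3) = -1 - 3*A^-4 - 3*A^-8 - A^-12
Summing the groups: <K> = -A^12 + A^8 - A^4 + 3 - A^-4 + A^-8 - A^-12
Normalise by the writhe: (-A^3)^(-w) = (-A^3)^(0) = 1, so f(A) = 1 * <K> = -A^12 + A^8 - A^4 + 3 - A^-4 + A^-8 - A^-12.
Substitute A = t^(-1/4), i.e. A^e → t^(-e/4): V(t) = -t^3 + t^2 - t + 3 - t^-1 + t^-2 - t^-3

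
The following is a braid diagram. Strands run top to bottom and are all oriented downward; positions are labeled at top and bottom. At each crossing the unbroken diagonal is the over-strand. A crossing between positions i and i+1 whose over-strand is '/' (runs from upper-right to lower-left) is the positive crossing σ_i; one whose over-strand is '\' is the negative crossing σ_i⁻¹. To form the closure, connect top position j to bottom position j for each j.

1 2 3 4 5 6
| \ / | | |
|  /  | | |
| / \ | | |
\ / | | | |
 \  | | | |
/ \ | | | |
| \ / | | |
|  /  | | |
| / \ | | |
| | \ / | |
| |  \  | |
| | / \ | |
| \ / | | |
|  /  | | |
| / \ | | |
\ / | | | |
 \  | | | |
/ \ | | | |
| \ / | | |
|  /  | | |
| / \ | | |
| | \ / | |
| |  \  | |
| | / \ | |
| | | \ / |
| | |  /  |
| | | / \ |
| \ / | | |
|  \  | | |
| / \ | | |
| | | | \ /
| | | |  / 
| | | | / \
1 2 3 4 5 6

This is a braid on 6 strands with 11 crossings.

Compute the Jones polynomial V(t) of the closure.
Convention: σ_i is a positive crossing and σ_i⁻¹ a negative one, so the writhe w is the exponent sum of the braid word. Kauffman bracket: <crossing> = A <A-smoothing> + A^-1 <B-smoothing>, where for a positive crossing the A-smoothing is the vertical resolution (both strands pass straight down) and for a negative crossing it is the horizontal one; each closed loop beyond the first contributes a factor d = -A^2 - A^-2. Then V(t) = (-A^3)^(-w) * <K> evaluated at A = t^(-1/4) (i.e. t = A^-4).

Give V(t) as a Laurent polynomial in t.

-t^3 + 3*t^2 - 3*t + 4 - 4*t^-1 + 3*t^-2 - 2*t^-3 + t^-4

Derivation:
Reading the diagram top to bottom ('/'-over between positions i,i+1 = s_i, '\'-over = s_i^-1): braid word = s2 s1^-1 s2 s3^-1 s2 s1^-1 s2 s3^-1 s4 s2^-1 s5.
The presented braid s2 s1^-1 s2 s3^-1 s2 s1^-1 s2 s3^-1 s4 s2^-1 s5 on 6 strands reduces by inverse Markov moves (closure unchanged at each step):
  Destabilize: the word has the form β·s5 where s5 occurs only as the final letter (β ∈ B_5); drop it and the last strand → 5 strands.
  Deconjugate: the word is γ·β·γ⁻¹ with γ = s2 (prefix) and γ⁻¹ = s2^-1 (suffix); strip both.
  Destabilize: the word has the form β·s4 where s4 occurs only as the final letter (β ∈ B_4); drop it and the last strand → 4 strands.
Reduced to β = s1^-1 s2 s3^-1 s2 s1^-1 s2 s3^-1 on 4 strands, 7 crossings.
Compute on β:
Braid: s1^-1 s2 s3^-1 s2 s1^-1 s2 s3^-1 on 4 strands, 7 crossings.
Writhe w = (#positive) - (#negative) = 3 - 4 = -1.
State-sum expansion of <K>. There are 2^7 = 128 states.
Each crossing splits two ways (0=vertical, 1=horizontal). The state's weight is A^(#A-smoothings - #B-smoothings) * d^(loops - 1).
Tabulate the states by total A-exponent and number of loops L (A-exp: L × count):
  A^7: L=4 ×1
  A^5: L=3 ×7
  A^3: L=2 ×19, L=4 ×2
  A^1: L=1 ×21, L=3 ×14
  A^-1: L=2 ×32, L=4 ×3
  A^-3: L=3 ×21
  A^-5: L=4 ×7
  A^-7: L=5 ×1
Each group contributes A^e * Σ count * d^(L-1):
Powers of d = -A^2 - A^-2: d^2 = A^4 + 2 + A^-4; d^3 = -A^6 - 3*A^2 - 3*A^-2 - A^-6; d^4 = A^8 + 4*A^4 + 6 + 4*A^-4 + A^-8.
  A^7 * (d^3) = -A^13 - 3*A^9 - 3*A^5 - A
  A^5 * (7*d^2) = 7*A^9 + 14*A^5 + 7*A
  A^3 * (19*d + 2*d^3) = -2*A^9 - 25*A^5 - 25*A - 2*A^-3
  A^1 * (21 + 14*d^2) = 14*A^5 + 49*A + 14*A^-3
  A^-1 * (32*d + 3*d^3) = -3*A^5 - 41*A - 41*A^-3 - 3*A^-7
  A^-3 * (21*d^2) = 21*A + 42*A^-3 + 21*A^-7
  A^-5 * (7*d^3) = -7*A - 21*A^-3 - 21*A^-7 - 7*A^-11
  A^-7 * (d^4) = A + 4*A^-3 + 6*A^-7 + 4*A^-11 + A^-15
Summing the groups: <K> = -A^13 + 2*A^9 - 3*A^5 + 4*A - 4*A^-3 + 3*A^-7 - 3*A^-11 + A^-15
Normalise by the writhe: (-A^3)^(-w) = (-A^3)^(1) = -A^3, so f(A) = -A^3 * <K> = A^16 - 2*A^12 + 3*A^8 - 4*A^4 + 4 - 3*A^-4 + 3*A^-8 - A^-12.
Substitute A = t^(-1/4), i.e. A^e → t^(-e/4): V(t) = -t^3 + 3*t^2 - 3*t + 4 - 4*t^-1 + 3*t^-2 - 2*t^-3 + t^-4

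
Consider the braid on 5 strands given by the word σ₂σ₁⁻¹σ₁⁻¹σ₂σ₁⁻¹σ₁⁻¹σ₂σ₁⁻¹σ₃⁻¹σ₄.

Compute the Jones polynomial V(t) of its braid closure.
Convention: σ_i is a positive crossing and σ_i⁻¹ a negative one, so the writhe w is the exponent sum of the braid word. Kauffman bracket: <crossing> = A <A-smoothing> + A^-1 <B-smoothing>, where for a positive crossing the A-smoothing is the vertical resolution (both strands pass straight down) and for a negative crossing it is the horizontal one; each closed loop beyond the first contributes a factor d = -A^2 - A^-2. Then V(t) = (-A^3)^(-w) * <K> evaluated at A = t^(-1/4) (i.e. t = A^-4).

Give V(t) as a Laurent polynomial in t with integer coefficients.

-t^2 + 3*t - 4 + 6*t^-1 - 6*t^-2 + 6*t^-3 - 5*t^-4 + 3*t^-5 - t^-6

Derivation:
The presented braid s2 s1^-1 s1^-1 s2 s1^-1 s1^-1 s2 s1^-1 s3^-1 s4 on 5 strands reduces by inverse Markov moves (closure unchanged at each step):
  Destabilize: the word has the form β·s4 where s4 occurs only as the final letter (β ∈ B_4); drop it and the last strand → 4 strands.
  Destabilize: the word has the form β·s3^-1 where s3^-1 occurs only as the final letter (β ∈ B_3); drop it and the last strand → 3 strands.
Reduced to β = s2 s1^-1 s1^-1 s2 s1^-1 s1^-1 s2 s1^-1 on 3 strands, 8 crossings.
Compute on β:
Braid: s2 s1^-1 s1^-1 s2 s1^-1 s1^-1 s2 s1^-1 on 3 strands, 8 crossings.
Writhe w = (#positive) - (#negative) = 3 - 5 = -2.
State-sum expansion of <K>. There are 2^8 = 256 states.
For each crossing: s=0 is the vertical smoothing, s=1 horizontal. Crossing k contributes A^(sign_k * (1 - 2*s_k)); loop factor d = -A^2 - A^-2.
Tabulate the states by total A-exponent and number of loops L (A-exp: L × count):
  A^8: L=6 ×1
  A^6: L=5 ×8
  A^4: L=4 ×28
  A^2: L=3 ×55, L=5 ×1
  A^0: L=2 ×63, L=4 ×7
  A^-2: L=1 ×35, L=3 ×21
  A^-4: L=2 ×26, L=4 ×2
  A^-6: L=3 ×8
  A^-8: L=4 ×1
Each group contributes A^e * Σ count * d^(L-1):
Powers of d = -A^2 - A^-2: d^2 = A^4 + 2 + A^-4; d^3 = -A^6 - 3*A^2 - 3*A^-2 - A^-6; d^4 = A^8 + 4*A^4 + 6 + 4*A^-4 + A^-8; d^5 = -A^10 - 5*A^6 - 10*A^2 - 10*A^-2 - 5*A^-6 - A^-10.
  A^8 * (d^5) = -A^18 - 5*A^14 - 10*A^10 - 10*A^6 - 5*A^2 - A^-2
  A^6 * (8*d^4) = 8*A^14 + 32*A^10 + 48*A^6 + 32*A^2 + 8*A^-2
  A^4 * (28*d^3) = -28*A^10 - 84*A^6 - 84*A^2 - 28*A^-2
  A^2 * (55*d^2 + d^4) = A^10 + 59*A^6 + 116*A^2 + 59*A^-2 + A^-6
  A^0 * (63*d + 7*d^3) = -7*A^6 - 84*A^2 - 84*A^-2 - 7*A^-6
  A^-2 * (35 + 21*d^2) = 21*A^2 + 77*A^-2 + 21*A^-6
  A^-4 * (26*d + 2*d^3) = -2*A^2 - 32*A^-2 - 32*A^-6 - 2*A^-10
  A^-6 * (8*d^2) = 8*A^-2 + 16*A^-6 + 8*A^-10
  A^-8 * (d^3) = -A^-2 - 3*A^-6 - 3*A^-10 - A^-14
Summing the groups: <K> = -A^18 + 3*A^14 - 5*A^10 + 6*A^6 - 6*A^2 + 6*A^-2 - 4*A^-6 + 3*A^-10 - A^-14
Normalise by the writhe: (-A^3)^(-w) = (-A^3)^(2) = A^6, so f(A) = A^6 * <K> = -A^24 + 3*A^20 - 5*A^16 + 6*A^12 - 6*A^8 + 6*A^4 - 4 + 3*A^-4 - A^-8.
Substitute A = t^(-1/4), i.e. A^e → t^(-e/4): V(t) = -t^2 + 3*t - 4 + 6*t^-1 - 6*t^-2 + 6*t^-3 - 5*t^-4 + 3*t^-5 - t^-6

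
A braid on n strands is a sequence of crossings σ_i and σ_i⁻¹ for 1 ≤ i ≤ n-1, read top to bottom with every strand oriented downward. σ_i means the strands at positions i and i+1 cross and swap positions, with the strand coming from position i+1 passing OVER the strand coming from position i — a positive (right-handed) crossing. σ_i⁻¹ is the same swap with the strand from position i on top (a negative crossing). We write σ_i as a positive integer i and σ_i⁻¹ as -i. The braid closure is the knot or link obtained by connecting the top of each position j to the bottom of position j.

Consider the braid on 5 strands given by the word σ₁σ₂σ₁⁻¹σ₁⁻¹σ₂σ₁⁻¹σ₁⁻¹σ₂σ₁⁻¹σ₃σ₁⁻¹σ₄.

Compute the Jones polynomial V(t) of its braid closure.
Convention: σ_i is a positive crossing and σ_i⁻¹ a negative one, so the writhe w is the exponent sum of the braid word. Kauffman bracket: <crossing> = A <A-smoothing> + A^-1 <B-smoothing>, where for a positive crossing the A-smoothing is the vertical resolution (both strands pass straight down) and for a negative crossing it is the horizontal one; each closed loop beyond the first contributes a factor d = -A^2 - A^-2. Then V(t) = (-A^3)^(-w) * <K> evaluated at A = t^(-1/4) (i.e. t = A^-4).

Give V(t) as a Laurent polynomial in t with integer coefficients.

-t^2 + 3*t - 4 + 6*t^-1 - 6*t^-2 + 6*t^-3 - 5*t^-4 + 3*t^-5 - t^-6

Derivation:
The presented braid s1 s2 s1^-1 s1^-1 s2 s1^-1 s1^-1 s2 s1^-1 s3 s1^-1 s4 on 5 strands reduces by inverse Markov moves (closure unchanged at each step):
  Destabilize: the word has the form β·s4 where s4 occurs only as the final letter (β ∈ B_4); drop it and the last strand → 4 strands.
  Deconjugate: the word is γ·β·γ⁻¹ with γ = s1 (prefix) and γ⁻¹ = s1^-1 (suffix); strip both.
  Destabilize: the word has the form β·s3 where s3 occurs only as the final letter (β ∈ B_3); drop it and the last strand → 3 strands.
Reduced to β = s2 s1^-1 s1^-1 s2 s1^-1 s1^-1 s2 s1^-1 on 3 strands, 8 crossings.
Compute on β:
Braid: s2 s1^-1 s1^-1 s2 s1^-1 s1^-1 s2 s1^-1 on 3 strands, 8 crossings.
Writhe w = (#positive) - (#negative) = 3 - 5 = -2.
State-sum expansion of <K>. There are 2^8 = 256 states.
For each crossing: s=0 is the vertical smoothing, s=1 horizontal. Crossing k contributes A^(sign_k * (1 - 2*s_k)); loop factor d = -A^2 - A^-2.
Tabulate the states by total A-exponent and number of loops L (A-exp: L × count):
  A^8: L=6 ×1
  A^6: L=5 ×8
  A^4: L=4 ×28
  A^2: L=3 ×55, L=5 ×1
  A^0: L=2 ×63, L=4 ×7
  A^-2: L=1 ×35, L=3 ×21
  A^-4: L=2 ×26, L=4 ×2
  A^-6: L=3 ×8
  A^-8: L=4 ×1
Each group contributes A^e * Σ count * d^(L-1):
Powers of d = -A^2 - A^-2: d^2 = A^4 + 2 + A^-4; d^3 = -A^6 - 3*A^2 - 3*A^-2 - A^-6; d^4 = A^8 + 4*A^4 + 6 + 4*A^-4 + A^-8; d^5 = -A^10 - 5*A^6 - 10*A^2 - 10*A^-2 - 5*A^-6 - A^-10.
  A^8 * (d^5) = -A^18 - 5*A^14 - 10*A^10 - 10*A^6 - 5*A^2 - A^-2
  A^6 * (8*d^4) = 8*A^14 + 32*A^10 + 48*A^6 + 32*A^2 + 8*A^-2
  A^4 * (28*d^3) = -28*A^10 - 84*A^6 - 84*A^2 - 28*A^-2
  A^2 * (55*d^2 + d^4) = A^10 + 59*A^6 + 116*A^2 + 59*A^-2 + A^-6
  A^0 * (63*d + 7*d^3) = -7*A^6 - 84*A^2 - 84*A^-2 - 7*A^-6
  A^-2 * (35 + 21*d^2) = 21*A^2 + 77*A^-2 + 21*A^-6
  A^-4 * (26*d + 2*d^3) = -2*A^2 - 32*A^-2 - 32*A^-6 - 2*A^-10
  A^-6 * (8*d^2) = 8*A^-2 + 16*A^-6 + 8*A^-10
  A^-8 * (d^3) = -A^-2 - 3*A^-6 - 3*A^-10 - A^-14
Summing the groups: <K> = -A^18 + 3*A^14 - 5*A^10 + 6*A^6 - 6*A^2 + 6*A^-2 - 4*A^-6 + 3*A^-10 - A^-14
Normalise by the writhe: (-A^3)^(-w) = (-A^3)^(2) = A^6, so f(A) = A^6 * <K> = -A^24 + 3*A^20 - 5*A^16 + 6*A^12 - 6*A^8 + 6*A^4 - 4 + 3*A^-4 - A^-8.
Substitute A = t^(-1/4), i.e. A^e → t^(-e/4): V(t) = -t^2 + 3*t - 4 + 6*t^-1 - 6*t^-2 + 6*t^-3 - 5*t^-4 + 3*t^-5 - t^-6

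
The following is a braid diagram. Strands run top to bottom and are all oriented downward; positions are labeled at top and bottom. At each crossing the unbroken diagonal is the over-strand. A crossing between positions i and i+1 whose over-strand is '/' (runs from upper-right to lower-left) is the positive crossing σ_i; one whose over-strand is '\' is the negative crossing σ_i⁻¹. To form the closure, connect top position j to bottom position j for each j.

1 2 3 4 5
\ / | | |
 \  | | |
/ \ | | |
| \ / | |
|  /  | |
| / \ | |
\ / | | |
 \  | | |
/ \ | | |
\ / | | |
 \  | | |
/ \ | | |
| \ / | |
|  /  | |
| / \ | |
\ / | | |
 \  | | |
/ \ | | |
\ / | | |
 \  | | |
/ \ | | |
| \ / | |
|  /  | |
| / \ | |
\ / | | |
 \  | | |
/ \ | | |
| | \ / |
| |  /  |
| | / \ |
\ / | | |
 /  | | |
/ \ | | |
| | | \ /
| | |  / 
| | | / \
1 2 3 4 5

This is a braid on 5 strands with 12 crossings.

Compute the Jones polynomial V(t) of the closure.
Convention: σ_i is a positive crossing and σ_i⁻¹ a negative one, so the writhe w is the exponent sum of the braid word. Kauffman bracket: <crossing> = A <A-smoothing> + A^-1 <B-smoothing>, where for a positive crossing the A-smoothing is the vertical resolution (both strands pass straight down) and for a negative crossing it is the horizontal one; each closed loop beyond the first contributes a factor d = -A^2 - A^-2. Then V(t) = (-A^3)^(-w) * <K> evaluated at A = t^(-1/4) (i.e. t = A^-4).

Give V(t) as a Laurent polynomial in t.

Reading the diagram top to bottom ('/'-over between positions i,i+1 = s_i, '\'-over = s_i^-1): braid word = s1^-1 s2 s1^-1 s1^-1 s2 s1^-1 s1^-1 s2 s1^-1 s3 s1 s4.
The presented braid s1^-1 s2 s1^-1 s1^-1 s2 s1^-1 s1^-1 s2 s1^-1 s3 s1 s4 on 5 strands reduces by inverse Markov moves (closure unchanged at each step):
  Destabilize: the word has the form β·s4 where s4 occurs only as the final letter (β ∈ B_4); drop it and the last strand → 4 strands.
  Deconjugate: the word is γ·β·γ⁻¹ with γ = s1^-1 (prefix) and γ⁻¹ = s1 (suffix); strip both.
  Destabilize: the word has the form β·s3 where s3 occurs only as the final letter (β ∈ B_3); drop it and the last strand → 3 strands.
Reduced to β = s2 s1^-1 s1^-1 s2 s1^-1 s1^-1 s2 s1^-1 on 3 strands, 8 crossings.
Compute on β:
Braid: s2 s1^-1 s1^-1 s2 s1^-1 s1^-1 s2 s1^-1 on 3 strands, 8 crossings.
Writhe w = (#positive) - (#negative) = 3 - 5 = -2.
Enumerate smoothing states for the bracket polynomial. There are 2^8 = 256 states.
Smooth each crossing (0=||, 1=⌣⌢); contribution A^(Σ sign_k(1-2s_k)) * d^(L-1).
Tabulate the states by total A-exponent and number of loops L (A-exp: L × count):
  A^8: L=6 ×1
  A^6: L=5 ×8
  A^4: L=4 ×28
  A^2: L=3 ×55, L=5 ×1
  A^0: L=2 ×63, L=4 ×7
  A^-2: L=1 ×35, L=3 ×21
  A^-4: L=2 ×26, L=4 ×2
  A^-6: L=3 ×8
  A^-8: L=4 ×1
Each group contributes A^e * Σ count * d^(L-1):
Powers of d = -A^2 - A^-2: d^2 = A^4 + 2 + A^-4; d^3 = -A^6 - 3*A^2 - 3*A^-2 - A^-6; d^4 = A^8 + 4*A^4 + 6 + 4*A^-4 + A^-8; d^5 = -A^10 - 5*A^6 - 10*A^2 - 10*A^-2 - 5*A^-6 - A^-10.
  A^8 * (d^5) = -A^18 - 5*A^14 - 10*A^10 - 10*A^6 - 5*A^2 - A^-2
  A^6 * (8*d^4) = 8*A^14 + 32*A^10 + 48*A^6 + 32*A^2 + 8*A^-2
  A^4 * (28*d^3) = -28*A^10 - 84*A^6 - 84*A^2 - 28*A^-2
  A^2 * (55*d^2 + d^4) = A^10 + 59*A^6 + 116*A^2 + 59*A^-2 + A^-6
  A^0 * (63*d + 7*d^3) = -7*A^6 - 84*A^2 - 84*A^-2 - 7*A^-6
  A^-2 * (35 + 21*d^2) = 21*A^2 + 77*A^-2 + 21*A^-6
  A^-4 * (26*d + 2*d^3) = -2*A^2 - 32*A^-2 - 32*A^-6 - 2*A^-10
  A^-6 * (8*d^2) = 8*A^-2 + 16*A^-6 + 8*A^-10
  A^-8 * (d^3) = -A^-2 - 3*A^-6 - 3*A^-10 - A^-14
Summing the groups: <K> = -A^18 + 3*A^14 - 5*A^10 + 6*A^6 - 6*A^2 + 6*A^-2 - 4*A^-6 + 3*A^-10 - A^-14
Normalise by the writhe: (-A^3)^(-w) = (-A^3)^(2) = A^6, so f(A) = A^6 * <K> = -A^24 + 3*A^20 - 5*A^16 + 6*A^12 - 6*A^8 + 6*A^4 - 4 + 3*A^-4 - A^-8.
Substitute A = t^(-1/4), i.e. A^e → t^(-e/4): V(t) = -t^2 + 3*t - 4 + 6*t^-1 - 6*t^-2 + 6*t^-3 - 5*t^-4 + 3*t^-5 - t^-6

Answer: -t^2 + 3*t - 4 + 6*t^-1 - 6*t^-2 + 6*t^-3 - 5*t^-4 + 3*t^-5 - t^-6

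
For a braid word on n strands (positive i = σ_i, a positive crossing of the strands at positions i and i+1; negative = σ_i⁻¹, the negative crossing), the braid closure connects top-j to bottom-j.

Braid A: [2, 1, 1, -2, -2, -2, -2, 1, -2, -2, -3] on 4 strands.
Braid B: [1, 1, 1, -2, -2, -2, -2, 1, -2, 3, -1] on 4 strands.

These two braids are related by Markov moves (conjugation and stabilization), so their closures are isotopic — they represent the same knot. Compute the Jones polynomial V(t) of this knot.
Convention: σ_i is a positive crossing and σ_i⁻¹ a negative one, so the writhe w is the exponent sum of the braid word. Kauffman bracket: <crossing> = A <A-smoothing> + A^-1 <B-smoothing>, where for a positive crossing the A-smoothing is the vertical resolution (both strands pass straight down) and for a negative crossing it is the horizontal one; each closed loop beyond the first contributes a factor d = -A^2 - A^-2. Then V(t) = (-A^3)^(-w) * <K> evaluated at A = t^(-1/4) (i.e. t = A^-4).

-t^2 + 2*t - 2 + 4*t^-1 - 4*t^-2 + 4*t^-3 - 3*t^-4 + 2*t^-5 - t^-6

Derivation:
Markov-equivalent braids have isotopic closures, hence identical knot invariants. Strip the Markov moves from each word to reach a common short braid β, then compute V(t) once on β.
Braid A: s2 s1 s1 s2^-1 s2^-1 s2^-1 s2^-1 s1 s2^-1 s2^-1 s3^-1 on 4 strands reduces by inverse Markov moves (closure unchanged at each step):
  Destabilize: the word has the form β·s3^-1 where s3^-1 occurs only as the final letter (β ∈ B_3); drop it and the last strand → 3 strands.
  Deconjugate: the word is γ·β·γ⁻¹ with γ = s2 (prefix) and γ⁻¹ = s2^-1 (suffix); strip both.
Reduced to β = s1 s1 s2^-1 s2^-1 s2^-1 s2^-1 s1 s2^-1 on 3 strands, 8 crossings.
Braid B: s1 s1 s1 s2^-1 s2^-1 s2^-1 s2^-1 s1 s2^-1 s3 s1^-1 on 4 strands reduces by inverse Markov moves (closure unchanged at each step):
  Deconjugate: the word is γ·β·γ⁻¹ with γ = s1 (prefix) and γ⁻¹ = s1^-1 (suffix); strip both.
  Destabilize: the word has the form β·s3 where s3 occurs only as the final letter (β ∈ B_3); drop it and the last strand → 3 strands.
Reduced to β = s1 s1 s2^-1 s2^-1 s2^-1 s2^-1 s1 s2^-1 on 3 strands, 8 crossings.
Both give the same β = s1 s1 s2^-1 s2^-1 s2^-1 s2^-1 s1 s2^-1 on 3 strands, so one state sum suffices:
Braid: s1 s1 s2^-1 s2^-1 s2^-1 s2^-1 s1 s2^-1 on 3 strands, 8 crossings.
Writhe w = (#positive) - (#negative) = 3 - 5 = -2.
Computing the Kauffman bracket via state sum. There are 2^8 = 256 states.
For each crossing: s=0 is the vertical smoothing, s=1 horizontal. Crossing k contributes A^(sign_k * (1 - 2*s_k)); loop factor d = -A^2 - A^-2.
Tabulate the states by total A-exponent and number of loops L (A-exp: L × count):
  A^8: L=6 ×1
  A^6: L=5 ×8
  A^4: L=4 ×27, L=6 ×1
  A^2: L=3 ×48, L=5 ×8
  A^0: L=2 ×47, L=4 ×22, L=6 ×1
  A^-2: L=1 ×23, L=3 ×29, L=5 ×4
  A^-4: L=2 ×22, L=4 ×6
  A^-6: L=3 ×8
  A^-8: L=4 ×1
Each group contributes A^e * Σ count * d^(L-1):
Powers of d = -A^2 - A^-2: d^2 = A^4 + 2 + A^-4; d^3 = -A^6 - 3*A^2 - 3*A^-2 - A^-6; d^4 = A^8 + 4*A^4 + 6 + 4*A^-4 + A^-8; d^5 = -A^10 - 5*A^6 - 10*A^2 - 10*A^-2 - 5*A^-6 - A^-10.
  A^8 * (d^5) = -A^18 - 5*A^14 - 10*A^10 - 10*A^6 - 5*A^2 - A^-2
  A^6 * (8*d^4) = 8*A^14 + 32*A^10 + 48*A^6 + 32*A^2 + 8*A^-2
  A^4 * (27*d^3 + d^5) = -A^14 - 32*A^10 - 91*A^6 - 91*A^2 - 32*A^-2 - A^-6
  A^2 * (48*d^2 + 8*d^4) = 8*A^10 + 80*A^6 + 144*A^2 + 80*A^-2 + 8*A^-6
  A^0 * (47*d + 22*d^3 + d^5) = -A^10 - 27*A^6 - 123*A^2 - 123*A^-2 - 27*A^-6 - A^-10
  A^-2 * (23 + 29*d^2 + 4*d^4) = 4*A^6 + 45*A^2 + 105*A^-2 + 45*A^-6 + 4*A^-10
  A^-4 * (22*d + 6*d^3) = -6*A^2 - 40*A^-2 - 40*A^-6 - 6*A^-10
  A^-6 * (8*d^2) = 8*A^-2 + 16*A^-6 + 8*A^-10
  A^-8 * (d^3) = -A^-2 - 3*A^-6 - 3*A^-10 - A^-14
Summing the groups: <K> = -A^18 + 2*A^14 - 3*A^10 + 4*A^6 - 4*A^2 + 4*A^-2 - 2*A^-6 + 2*A^-10 - A^-14
Normalise by the writhe: (-A^3)^(-w) = (-A^3)^(2) = A^6, so f(A) = A^6 * <K> = -A^24 + 2*A^20 - 3*A^16 + 4*A^12 - 4*A^8 + 4*A^4 - 2 + 2*A^-4 - A^-8.
Substitute A = t^(-1/4), i.e. A^e → t^(-e/4): V(t) = -t^2 + 2*t - 2 + 4*t^-1 - 4*t^-2 + 4*t^-3 - 3*t^-4 + 2*t^-5 - t^-6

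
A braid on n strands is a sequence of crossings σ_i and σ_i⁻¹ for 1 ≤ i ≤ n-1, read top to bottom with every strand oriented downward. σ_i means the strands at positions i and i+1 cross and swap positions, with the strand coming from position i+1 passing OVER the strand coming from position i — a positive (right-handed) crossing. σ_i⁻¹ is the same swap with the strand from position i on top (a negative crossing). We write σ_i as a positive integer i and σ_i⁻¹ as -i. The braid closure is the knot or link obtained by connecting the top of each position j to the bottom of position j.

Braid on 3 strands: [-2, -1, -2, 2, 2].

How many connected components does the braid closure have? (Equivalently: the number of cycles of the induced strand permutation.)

Track the strand permutation on 3 strands, starting from identity.
  step 1: s2^-1 swaps positions 2,3 -> [1 3 2]
  step 2: s1^-1 swaps positions 1,2 -> [3 1 2]
  step 3: s2^-1 swaps positions 2,3 -> [3 2 1]
  step 4: s2 swaps positions 2,3 -> [3 1 2]
  step 5: s2 swaps positions 2,3 -> [3 2 1]
Final permutation (position -> original strand): [3 2 1]
Closure components = cycle count of this permutation = 2.

Answer: 2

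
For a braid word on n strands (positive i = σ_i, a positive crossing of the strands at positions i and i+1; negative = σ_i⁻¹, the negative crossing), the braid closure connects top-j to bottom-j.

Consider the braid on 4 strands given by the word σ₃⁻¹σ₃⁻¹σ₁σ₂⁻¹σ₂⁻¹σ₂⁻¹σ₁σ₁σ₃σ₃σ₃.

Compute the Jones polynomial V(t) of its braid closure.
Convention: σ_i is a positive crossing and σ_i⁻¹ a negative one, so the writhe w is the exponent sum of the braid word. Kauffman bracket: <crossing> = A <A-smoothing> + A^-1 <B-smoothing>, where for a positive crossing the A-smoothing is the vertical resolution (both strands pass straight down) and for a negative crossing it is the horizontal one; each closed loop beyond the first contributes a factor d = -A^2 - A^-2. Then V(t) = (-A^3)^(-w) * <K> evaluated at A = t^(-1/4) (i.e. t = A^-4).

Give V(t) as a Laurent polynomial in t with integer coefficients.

The presented braid s3^-1 s3^-1 s1 s2^-1 s2^-1 s2^-1 s1 s1 s3 s3 s3 on 4 strands reduces by inverse Markov moves (closure unchanged at each step):
  Deconjugate: the word is γ·β·γ⁻¹ with γ = s3^-1 s3^-1 (prefix) and γ⁻¹ = s3 s3 (suffix); strip both.
  Destabilize: the word has the form β·s3 where s3 occurs only as the final letter (β ∈ B_3); drop it and the last strand → 3 strands.
Reduced to β = s1 s2^-1 s2^-1 s2^-1 s1 s1 on 3 strands, 6 crossings.
Compute on β:
Braid: s1 s2^-1 s2^-1 s2^-1 s1 s1 on 3 strands, 6 crossings.
Writhe w = (#positive) - (#negative) = 3 - 3 = 0.
Enumerate smoothing states for the bracket polynomial. There are 2^6 = 64 states.
For each crossing: s=0 is the vertical smoothing, s=1 horizontal. Crossing k contributes A^(sign_k * (1 - 2*s_k)); loop factor d = -A^2 - A^-2.
Tabulate the states by total A-exponent and number of loops L (A-exp: L × count):
  A^6: L=4 ×1
  A^4: L=3 ×6
  A^2: L=2 ×12, L=4 ×3
  A^0: L=1 ×9, L=3 ×10, L=5 ×1
  A^-2: L=2 ×12, L=4 ×3
  A^-4: L=3 ×6
  A^-6: L=4 ×1
Each group contributes A^e * Σ count * d^(L-1):
Powers of d = -A^2 - A^-2: d^2 = A^4 + 2 + A^-4; d^3 = -A^6 - 3*A^2 - 3*A^-2 - A^-6; d^4 = A^8 + 4*A^4 + 6 + 4*A^-4 + A^-8.
  A^6 * (d^3) = -A^12 - 3*A^8 - 3*A^4 - 1
  A^4 * (6*d^2) = 6*A^8 + 12*A^4 + 6
  A^2 * (12*d + 3*d^3) = -3*A^8 - 21*A^4 - 21 - 3*A^-4
  A^0 * (9 + 10*d^2 + d^4) = A^8 + 14*A^4 + 35 + 14*A^-4 + A^-8
  A^-2 * (12*d + 3*d^3) = -3*A^4 - 21 - 21*A^-4 - 3*A^-8
  A^-4 * (6*d^2) = 6 + 12*A^-4 + 6*A^-8
  A^-6 * (d^3) = -1 - 3*A^-4 - 3*A^-8 - A^-12
Summing the groups: <K> = -A^12 + A^8 - A^4 + 3 - A^-4 + A^-8 - A^-12
Normalise by the writhe: (-A^3)^(-w) = (-A^3)^(0) = 1, so f(A) = 1 * <K> = -A^12 + A^8 - A^4 + 3 - A^-4 + A^-8 - A^-12.
Substitute A = t^(-1/4), i.e. A^e → t^(-e/4): V(t) = -t^3 + t^2 - t + 3 - t^-1 + t^-2 - t^-3

Answer: -t^3 + t^2 - t + 3 - t^-1 + t^-2 - t^-3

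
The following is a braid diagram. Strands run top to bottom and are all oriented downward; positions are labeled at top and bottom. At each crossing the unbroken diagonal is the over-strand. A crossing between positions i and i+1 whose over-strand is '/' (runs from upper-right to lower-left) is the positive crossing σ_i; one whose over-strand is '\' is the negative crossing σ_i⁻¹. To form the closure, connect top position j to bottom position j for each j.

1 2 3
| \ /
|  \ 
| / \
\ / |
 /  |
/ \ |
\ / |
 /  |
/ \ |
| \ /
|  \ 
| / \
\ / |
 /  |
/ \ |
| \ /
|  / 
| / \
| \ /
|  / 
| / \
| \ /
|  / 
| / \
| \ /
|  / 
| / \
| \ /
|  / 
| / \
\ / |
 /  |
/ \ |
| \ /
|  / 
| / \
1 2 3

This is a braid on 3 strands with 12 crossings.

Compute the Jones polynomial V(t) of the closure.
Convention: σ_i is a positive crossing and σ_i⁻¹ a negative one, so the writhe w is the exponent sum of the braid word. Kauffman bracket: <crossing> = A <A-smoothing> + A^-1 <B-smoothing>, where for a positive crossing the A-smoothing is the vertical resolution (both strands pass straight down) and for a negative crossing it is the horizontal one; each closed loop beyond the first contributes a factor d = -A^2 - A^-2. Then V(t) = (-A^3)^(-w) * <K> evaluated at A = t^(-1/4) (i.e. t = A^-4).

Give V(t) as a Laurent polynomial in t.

Reading the diagram top to bottom ('/'-over between positions i,i+1 = s_i, '\'-over = s_i^-1): braid word = s2^-1 s1 s1 s2^-1 s1 s2 s2 s2 s2 s2 s1 s2.
The presented braid s2^-1 s1 s1 s2^-1 s1 s2 s2 s2 s2 s2 s1 s2 on 3 strands reduces by inverse Markov moves (closure unchanged at each step):
  Deconjugate: the word is γ·β·γ⁻¹ with γ = s2^-1 (prefix) and γ⁻¹ = s2 (suffix); strip both.
Reduced to β = s1 s1 s2^-1 s1 s2 s2 s2 s2 s2 s1 on 3 strands, 10 crossings.
Compute on β:
Braid: s1 s1 s2^-1 s1 s2 s2 s2 s2 s2 s1 on 3 strands, 10 crossings.
Writhe w = (#positive) - (#negative) = 9 - 1 = 8.
State-sum expansion of <K>. There are 2^10 = 1024 states.
For each crossing: s=0 is the vertical smoothing, s=1 horizontal. Crossing k contributes A^(sign_k * (1 - 2*s_k)); loop factor d = -A^2 - A^-2.
Tabulate the states by total A-exponent and number of loops L (A-exp: L × count):
  A^10: L=2 ×1
  A^8: L=1 ×4, L=3 ×6
  A^6: L=2 ×35, L=4 ×10
  A^4: L=1 ×35, L=3 ×75, L=5 ×10
  A^2: L=2 ×115, L=4 ×90, L=6 ×5
  A^0: L=3 ×185, L=5 ×66, L=7 ×1
  A^-2: L=4 ×180, L=6 ×30
  A^-4: L=5 ×112, L=7 ×8
  A^-6: L=6 ×44, L=8 ×1
  A^-8: L=7 ×10
  A^-10: L=8 ×1
Each group contributes A^e * Σ count * d^(L-1):
Powers of d = -A^2 - A^-2: d^2 = A^4 + 2 + A^-4; d^3 = -A^6 - 3*A^2 - 3*A^-2 - A^-6; d^4 = A^8 + 4*A^4 + 6 + 4*A^-4 + A^-8; d^5 = -A^10 - 5*A^6 - 10*A^2 - 10*A^-2 - 5*A^-6 - A^-10; d^6 = A^12 + 6*A^8 + 15*A^4 + 20 + 15*A^-4 + 6*A^-8 + A^-12; d^7 = -A^14 - 7*A^10 - 21*A^6 - 35*A^2 - 35*A^-2 - 21*A^-6 - 7*A^-10 - A^-14.
  A^10 * (d) = -A^12 - A^8
  A^8 * (4 + 6*d^2) = 6*A^12 + 16*A^8 + 6*A^4
  A^6 * (35*d + 10*d^3) = -10*A^12 - 65*A^8 - 65*A^4 - 10
  A^4 * (35 + 75*d^2 + 10*d^4) = 10*A^12 + 115*A^8 + 245*A^4 + 115 + 10*A^-4
  A^2 * (115*d + 90*d^3 + 5*d^5) = -5*A^12 - 115*A^8 - 435*A^4 - 435 - 115*A^-4 - 5*A^-8
  A^0 * (185*d^2 + 66*d^4 + d^6) = A^12 + 72*A^8 + 464*A^4 + 786 + 464*A^-4 + 72*A^-8 + A^-12
  A^-2 * (180*d^3 + 30*d^5) = -30*A^8 - 330*A^4 - 840 - 840*A^-4 - 330*A^-8 - 30*A^-12
  A^-4 * (112*d^4 + 8*d^6) = 8*A^8 + 160*A^4 + 568 + 832*A^-4 + 568*A^-8 + 160*A^-12 + 8*A^-16
  A^-6 * (44*d^5 + d^7) = -A^8 - 51*A^4 - 241 - 475*A^-4 - 475*A^-8 - 241*A^-12 - 51*A^-16 - A^-20
  A^-8 * (10*d^6) = 10*A^4 + 60 + 150*A^-4 + 200*A^-8 + 150*A^-12 + 60*A^-16 + 10*A^-20
  A^-10 * (d^7) = -A^4 - 7 - 21*A^-4 - 35*A^-8 - 35*A^-12 - 21*A^-16 - 7*A^-20 - A^-24
Summing the groups: <K> = A^12 - A^8 + 3*A^4 - 4 + 5*A^-4 - 5*A^-8 + 5*A^-12 - 4*A^-16 + 2*A^-20 - A^-24
Normalise by the writhe: (-A^3)^(-w) = (-A^3)^(-8) = A^-24, so f(A) = A^-24 * <K> = A^-12 - A^-16 + 3*A^-20 - 4*A^-24 + 5*A^-28 - 5*A^-32 + 5*A^-36 - 4*A^-40 + 2*A^-44 - A^-48.
Substitute A = t^(-1/4), i.e. A^e → t^(-e/4): V(t) = -t^12 + 2*t^11 - 4*t^10 + 5*t^9 - 5*t^8 + 5*t^7 - 4*t^6 + 3*t^5 - t^4 + t^3

Answer: -t^12 + 2*t^11 - 4*t^10 + 5*t^9 - 5*t^8 + 5*t^7 - 4*t^6 + 3*t^5 - t^4 + t^3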